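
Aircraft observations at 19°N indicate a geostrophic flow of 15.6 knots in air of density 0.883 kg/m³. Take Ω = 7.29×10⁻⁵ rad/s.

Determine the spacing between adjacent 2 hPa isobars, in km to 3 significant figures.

Coriolis parameter at 19°N:
f = 2Ω sin φ = 2 × 7.29×10⁻⁵ × sin 19° = 4.75×10⁻⁵ s⁻¹
Wind speed in SI: 15.6 knots = 8.03 m/s
Geostrophic balance rearranged: |∂P/∂n| = f ρ V_g
|∂P/∂n| = 4.75×10⁻⁵ × 0.883 × 8.03 = 3.36×10⁻⁴ Pa/m
Isobar spacing: Δn = ΔP/|∂P/∂n| = 200 Pa / 3.36×10⁻⁴ Pa/m = 594576 m ≈ 595 km

595 km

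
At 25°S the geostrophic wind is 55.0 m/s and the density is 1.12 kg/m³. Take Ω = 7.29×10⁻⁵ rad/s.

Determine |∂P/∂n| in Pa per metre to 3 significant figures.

3.80×10⁻³ Pa/m

Coriolis parameter at 25°S:
f = 2Ω sin φ = 2 × 7.29×10⁻⁵ × sin 25° = 6.16×10⁻⁵ s⁻¹
Geostrophic balance rearranged: |∂P/∂n| = f ρ V_g
|∂P/∂n| = 6.16×10⁻⁵ × 1.12 × 55.0 = 3.80×10⁻³ Pa/m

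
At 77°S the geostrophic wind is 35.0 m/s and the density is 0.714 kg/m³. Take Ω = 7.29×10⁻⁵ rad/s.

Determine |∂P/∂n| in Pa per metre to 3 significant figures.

3.55×10⁻³ Pa/m

Coriolis parameter at 77°S:
f = 2Ω sin φ = 2 × 7.29×10⁻⁵ × sin 77° = 1.42×10⁻⁴ s⁻¹
Geostrophic balance rearranged: |∂P/∂n| = f ρ V_g
|∂P/∂n| = 1.42×10⁻⁴ × 0.714 × 35.0 = 3.55×10⁻³ Pa/m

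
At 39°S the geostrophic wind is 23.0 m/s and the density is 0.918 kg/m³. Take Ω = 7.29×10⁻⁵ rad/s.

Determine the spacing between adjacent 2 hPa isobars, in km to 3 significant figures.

103 km

Coriolis parameter at 39°S:
f = 2Ω sin φ = 2 × 7.29×10⁻⁵ × sin 39° = 9.18×10⁻⁵ s⁻¹
Geostrophic balance rearranged: |∂P/∂n| = f ρ V_g
|∂P/∂n| = 9.18×10⁻⁵ × 0.918 × 23.0 = 1.94×10⁻³ Pa/m
Isobar spacing: Δn = ΔP/|∂P/∂n| = 200 Pa / 1.94×10⁻³ Pa/m = 103236 m ≈ 103 km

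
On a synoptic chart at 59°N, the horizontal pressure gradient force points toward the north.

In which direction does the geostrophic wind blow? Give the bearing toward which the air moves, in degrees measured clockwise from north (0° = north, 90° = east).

090°

The pressure-gradient force points toward the north (bearing 000°).
Geostrophic balance: in the Northern Hemisphere the Coriolis force deflects motion to the right, so the geostrophic wind blows 90° to the right of the pressure-gradient force (low pressure on the left).
Rotating 000° by 90° clockwise gives 090° — the wind blows toward the east.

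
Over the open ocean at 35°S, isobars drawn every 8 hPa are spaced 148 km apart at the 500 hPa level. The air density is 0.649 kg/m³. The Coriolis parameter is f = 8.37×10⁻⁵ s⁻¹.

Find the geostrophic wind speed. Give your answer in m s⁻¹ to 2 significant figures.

Pressure gradient: |∂P/∂n| = 800 Pa / 148000 m = 5.41×10⁻³ Pa/m
Geostrophic balance (pressure-gradient force = Coriolis force):
V_g = (1/(fρ)) |∂P/∂n| = 5.41×10⁻³ / (8.37×10⁻⁵ × 0.649) = 99.5 m/s

100 m s⁻¹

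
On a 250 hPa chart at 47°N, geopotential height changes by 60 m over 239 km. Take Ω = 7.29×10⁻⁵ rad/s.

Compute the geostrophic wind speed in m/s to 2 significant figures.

23 m/s

Coriolis parameter at 47°N:
f = 2Ω sin φ = 2 × 7.29×10⁻⁵ × sin 47° = 1.07×10⁻⁴ s⁻¹
Height gradient: |∂Z/∂n| = 60 m / 239000 m = 2.51×10⁻⁴
On a pressure surface, geostrophic balance gives V_g = (g/f)|∂Z/∂n|:
V_g = 9.81 × 2.51×10⁻⁴ / 1.07×10⁻⁴ = 23.1 m/s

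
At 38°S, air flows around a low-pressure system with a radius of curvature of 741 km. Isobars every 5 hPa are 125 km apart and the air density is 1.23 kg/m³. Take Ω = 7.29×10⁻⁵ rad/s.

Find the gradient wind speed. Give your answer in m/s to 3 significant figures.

Coriolis parameter at 38°S:
f = 2Ω sin φ = 2 × 7.29×10⁻⁵ × sin 38° = 8.98×10⁻⁵ s⁻¹
Pressure gradient: |∂P/∂n| = 500 Pa / 125000 m = 4.00×10⁻³ Pa/m
Geostrophic speed: V_g = |∂P/∂n|/(fρ) = 4.00×10⁻³/(8.98×10⁻⁵ × 1.23) = 36.2 m/s
Around a low, centrifugal force acts outward with Coriolis, so pressure-gradient force balances both:
(1/ρ)|∂P/∂n| = fV + V²/R  →  V² + fR·V − fR·V_g = 0
With fR = 8.98×10⁻⁵ × 741×10³ m = 66.5 m/s:
V = [−fR + √((fR)² + 4 fR V_g)]/2 = [−66.5 + √(66.5² + 4×66.5×36.2)]/2 = 26 m/s
Subgeostrophic (V < V_g = 36.2 m/s), as expected around a low.

26.0 m/s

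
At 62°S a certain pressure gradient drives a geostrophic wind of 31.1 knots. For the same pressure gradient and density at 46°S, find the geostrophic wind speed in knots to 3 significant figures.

With the same pressure gradient and density, V_g ∝ 1/f ∝ 1/sin φ.
V₂ = V₁ · sin φ₁ / sin φ₂ = 31.1 × sin 62° / sin 46°
V₂ = 31.1 × 0.8829/0.7193 = 38.2 knots

38.2 knots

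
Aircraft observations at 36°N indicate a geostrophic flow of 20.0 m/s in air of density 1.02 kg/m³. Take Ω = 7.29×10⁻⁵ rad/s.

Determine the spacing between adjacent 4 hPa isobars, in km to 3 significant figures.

229 km

Coriolis parameter at 36°N:
f = 2Ω sin φ = 2 × 7.29×10⁻⁵ × sin 36° = 8.57×10⁻⁵ s⁻¹
Geostrophic balance rearranged: |∂P/∂n| = f ρ V_g
|∂P/∂n| = 8.57×10⁻⁵ × 1.02 × 20.0 = 1.75×10⁻³ Pa/m
Isobar spacing: Δn = ΔP/|∂P/∂n| = 400 Pa / 1.75×10⁻³ Pa/m = 228799 m ≈ 229 km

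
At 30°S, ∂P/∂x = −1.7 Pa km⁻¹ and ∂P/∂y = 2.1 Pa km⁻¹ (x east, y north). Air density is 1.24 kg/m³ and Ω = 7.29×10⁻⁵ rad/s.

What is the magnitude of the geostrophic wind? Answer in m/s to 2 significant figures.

30 m/s

Coriolis parameter at 30°S:
f = 2Ω sin φ = 2 × 7.29×10⁻⁵ × sin 30° = 7.29×10⁻⁵ s⁻¹
In the Southern Hemisphere f is negative: f = −7.29×10⁻⁵ s⁻¹.
Component geostrophic relations (x east, y north):
u_g = −(1/(fρ)) ∂P/∂y,  v_g = (1/(fρ)) ∂P/∂x
u_g = −(2.1×10⁻³)/(−7.29×10⁻⁵ × 1.24) = 23.2 m/s;  v_g = (−1.7×10⁻³)/(−7.29×10⁻⁵ × 1.24) = 18.8 m/s
|V_g| = √(u_g² + v_g²) = 29.9 m/s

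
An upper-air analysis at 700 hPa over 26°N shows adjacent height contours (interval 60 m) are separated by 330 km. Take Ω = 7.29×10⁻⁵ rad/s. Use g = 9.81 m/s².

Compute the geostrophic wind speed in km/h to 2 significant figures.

Coriolis parameter at 26°N:
f = 2Ω sin φ = 2 × 7.29×10⁻⁵ × sin 26° = 6.39×10⁻⁵ s⁻¹
Height gradient: |∂Z/∂n| = 60 m / 330000 m = 1.82×10⁻⁴
On a pressure surface, geostrophic balance gives V_g = (g/f)|∂Z/∂n|:
V_g = 9.81 × 1.82×10⁻⁴ / 6.39×10⁻⁵ = 27.9 m/s
Converting: 27.9 m/s × 3.6 = 100 km/h

100 km/h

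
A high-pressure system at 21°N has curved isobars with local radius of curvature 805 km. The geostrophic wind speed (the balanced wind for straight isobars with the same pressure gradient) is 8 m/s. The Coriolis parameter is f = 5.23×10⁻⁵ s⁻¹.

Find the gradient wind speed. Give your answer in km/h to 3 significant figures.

Around a high, pressure-gradient force acts outward with centrifugal, so Coriolis balances both:
fV = (1/ρ)|∂P/∂n| + V²/R  →  V² − fR·V + fR·V_g = 0
With fR = 5.23×10⁻⁵ × 805×10³ m = 42.1 m/s:
V = [fR − √((fR)² − 4 fR V_g)]/2 = [42.1 − √(42.1² − 4×42.1×8)]/2 = 10.7 m/s
Supergeostrophic (V > V_g = 8 m/s), as expected around a high.
Converting: 10.7 m/s × 3.6 = 38.7 km/h

38.7 km/h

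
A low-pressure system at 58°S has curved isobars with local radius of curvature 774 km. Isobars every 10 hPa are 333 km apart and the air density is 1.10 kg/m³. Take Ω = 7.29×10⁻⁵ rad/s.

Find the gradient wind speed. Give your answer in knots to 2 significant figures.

36 knots

Coriolis parameter at 58°S:
f = 2Ω sin φ = 2 × 7.29×10⁻⁵ × sin 58° = 1.24×10⁻⁴ s⁻¹
Pressure gradient: |∂P/∂n| = 1000 Pa / 333000 m = 3.00×10⁻³ Pa/m
Geostrophic speed: V_g = |∂P/∂n|/(fρ) = 3.00×10⁻³/(1.24×10⁻⁴ × 1.10) = 22.1 m/s
Around a low, centrifugal force acts outward with Coriolis, so pressure-gradient force balances both:
(1/ρ)|∂P/∂n| = fV + V²/R  →  V² + fR·V − fR·V_g = 0
With fR = 1.24×10⁻⁴ × 774×10³ m = 95.7 m/s:
V = [−fR + √((fR)² + 4 fR V_g)]/2 = [−95.7 + √(95.7² + 4×95.7×22.1)]/2 = 18.5 m/s
Subgeostrophic (V < V_g = 22.1 m/s), as expected around a low.
Converting: 18.5 m/s × 1.944 = 36 knots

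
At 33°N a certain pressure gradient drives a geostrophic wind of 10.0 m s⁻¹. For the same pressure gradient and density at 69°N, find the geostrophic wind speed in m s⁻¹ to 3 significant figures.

5.83 m s⁻¹

With the same pressure gradient and density, V_g ∝ 1/f ∝ 1/sin φ.
V₂ = V₁ · sin φ₁ / sin φ₂ = 10.0 × sin 33° / sin 69°
V₂ = 10.0 × 0.5446/0.9336 = 5.83 m s⁻¹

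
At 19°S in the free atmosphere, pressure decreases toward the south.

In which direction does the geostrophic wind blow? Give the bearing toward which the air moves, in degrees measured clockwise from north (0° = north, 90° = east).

The pressure-gradient force points toward the south (bearing 180°).
Geostrophic balance: in the Southern Hemisphere the Coriolis force deflects motion to the left, so the geostrophic wind blows 90° to the left of the pressure-gradient force (low pressure on the right).
Rotating 180° by 90° counterclockwise gives 090° — the wind blows toward the east.

090°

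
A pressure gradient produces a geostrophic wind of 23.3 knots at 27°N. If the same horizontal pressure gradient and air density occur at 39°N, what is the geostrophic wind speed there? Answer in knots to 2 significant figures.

17 knots

With the same pressure gradient and density, V_g ∝ 1/f ∝ 1/sin φ.
V₂ = V₁ · sin φ₁ / sin φ₂ = 23.3 × sin 27° / sin 39°
V₂ = 23.3 × 0.4540/0.6293 = 17 knots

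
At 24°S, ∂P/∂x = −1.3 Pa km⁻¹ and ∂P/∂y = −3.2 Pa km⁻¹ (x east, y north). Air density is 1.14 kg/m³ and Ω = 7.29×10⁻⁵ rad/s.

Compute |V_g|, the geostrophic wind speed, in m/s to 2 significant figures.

Coriolis parameter at 24°S:
f = 2Ω sin φ = 2 × 7.29×10⁻⁵ × sin 24° = 5.93×10⁻⁵ s⁻¹
In the Southern Hemisphere f is negative: f = −5.93×10⁻⁵ s⁻¹.
Component geostrophic relations (x east, y north):
u_g = −(1/(fρ)) ∂P/∂y,  v_g = (1/(fρ)) ∂P/∂x
u_g = −(−3.2×10⁻³)/(−5.93×10⁻⁵ × 1.14) = −47.3 m/s;  v_g = (−1.3×10⁻³)/(−5.93×10⁻⁵ × 1.14) = 19.2 m/s
|V_g| = √(u_g² + v_g²) = 51.1 m/s

51 m/s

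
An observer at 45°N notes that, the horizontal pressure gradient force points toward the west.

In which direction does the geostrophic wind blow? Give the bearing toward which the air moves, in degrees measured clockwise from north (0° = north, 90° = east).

The pressure-gradient force points toward the west (bearing 270°).
Geostrophic balance: in the Northern Hemisphere the Coriolis force deflects motion to the right, so the geostrophic wind blows 90° to the right of the pressure-gradient force (low pressure on the left).
Rotating 270° by 90° clockwise gives 000° — the wind blows toward the north.

000°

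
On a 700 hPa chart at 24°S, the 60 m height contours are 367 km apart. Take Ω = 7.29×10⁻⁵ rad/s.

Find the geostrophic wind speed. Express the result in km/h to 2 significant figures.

97 km/h

Coriolis parameter at 24°S:
f = 2Ω sin φ = 2 × 7.29×10⁻⁵ × sin 24° = 5.93×10⁻⁵ s⁻¹
Height gradient: |∂Z/∂n| = 60 m / 367000 m = 1.63×10⁻⁴
On a pressure surface, geostrophic balance gives V_g = (g/f)|∂Z/∂n|:
V_g = 9.81 × 1.63×10⁻⁴ / 5.93×10⁻⁵ = 27.0 m/s
Converting: 27.0 m/s × 3.6 = 97 km/h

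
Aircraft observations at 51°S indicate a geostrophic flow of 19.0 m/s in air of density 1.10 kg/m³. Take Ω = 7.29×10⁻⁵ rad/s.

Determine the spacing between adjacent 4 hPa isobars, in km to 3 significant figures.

Coriolis parameter at 51°S:
f = 2Ω sin φ = 2 × 7.29×10⁻⁵ × sin 51° = 1.13×10⁻⁴ s⁻¹
Geostrophic balance rearranged: |∂P/∂n| = f ρ V_g
|∂P/∂n| = 1.13×10⁻⁴ × 1.10 × 19.0 = 2.37×10⁻³ Pa/m
Isobar spacing: Δn = ΔP/|∂P/∂n| = 400 Pa / 2.37×10⁻³ Pa/m = 168909 m ≈ 169 km

169 km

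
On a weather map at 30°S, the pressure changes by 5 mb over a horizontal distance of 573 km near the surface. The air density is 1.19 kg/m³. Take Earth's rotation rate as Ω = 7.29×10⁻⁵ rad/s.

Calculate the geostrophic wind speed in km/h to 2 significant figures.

Coriolis parameter at 30°S:
f = 2Ω sin φ = 2 × 7.29×10⁻⁵ × sin 30° = 7.29×10⁻⁵ s⁻¹
Pressure gradient: |∂P/∂n| = 500 Pa / 573000 m = 8.73×10⁻⁴ Pa/m
Geostrophic balance (pressure-gradient force = Coriolis force):
V_g = (1/(fρ)) |∂P/∂n| = 8.73×10⁻⁴ / (7.29×10⁻⁵ × 1.19) = 10.1 m/s
Converting: 10.1 m/s × 3.6 = 36 km/h

36 km/h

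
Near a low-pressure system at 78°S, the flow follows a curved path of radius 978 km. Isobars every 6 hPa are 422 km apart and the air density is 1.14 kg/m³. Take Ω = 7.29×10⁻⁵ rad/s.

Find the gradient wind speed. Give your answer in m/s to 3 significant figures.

Coriolis parameter at 78°S:
f = 2Ω sin φ = 2 × 7.29×10⁻⁵ × sin 78° = 1.43×10⁻⁴ s⁻¹
Pressure gradient: |∂P/∂n| = 600 Pa / 422000 m = 1.42×10⁻³ Pa/m
Geostrophic speed: V_g = |∂P/∂n|/(fρ) = 1.42×10⁻³/(1.43×10⁻⁴ × 1.14) = 8.75 m/s
Around a low, centrifugal force acts outward with Coriolis, so pressure-gradient force balances both:
(1/ρ)|∂P/∂n| = fV + V²/R  →  V² + fR·V − fR·V_g = 0
With fR = 1.43×10⁻⁴ × 978×10³ m = 139 m/s:
V = [−fR + √((fR)² + 4 fR V_g)]/2 = [−139 + √(139² + 4×139×8.75)]/2 = 8.26 m/s
Subgeostrophic (V < V_g = 8.75 m/s), as expected around a low.

8.26 m/s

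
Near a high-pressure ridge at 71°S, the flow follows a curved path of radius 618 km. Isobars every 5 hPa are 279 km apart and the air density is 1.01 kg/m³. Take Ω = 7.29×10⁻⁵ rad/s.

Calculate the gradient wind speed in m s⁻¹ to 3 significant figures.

Coriolis parameter at 71°S:
f = 2Ω sin φ = 2 × 7.29×10⁻⁵ × sin 71° = 1.38×10⁻⁴ s⁻¹
Pressure gradient: |∂P/∂n| = 500 Pa / 279000 m = 1.79×10⁻³ Pa/m
Geostrophic speed: V_g = |∂P/∂n|/(fρ) = 1.79×10⁻³/(1.38×10⁻⁴ × 1.01) = 12.9 m/s
Around a high, pressure-gradient force acts outward with centrifugal, so Coriolis balances both:
fV = (1/ρ)|∂P/∂n| + V²/R  →  V² − fR·V + fR·V_g = 0
With fR = 1.38×10⁻⁴ × 618×10³ m = 85.2 m/s:
V = [fR − √((fR)² − 4 fR V_g)]/2 = [85.2 − √(85.2² − 4×85.2×12.9)]/2 = 15.8 m/s
Supergeostrophic (V > V_g = 12.9 m/s), as expected around a high.

15.8 m s⁻¹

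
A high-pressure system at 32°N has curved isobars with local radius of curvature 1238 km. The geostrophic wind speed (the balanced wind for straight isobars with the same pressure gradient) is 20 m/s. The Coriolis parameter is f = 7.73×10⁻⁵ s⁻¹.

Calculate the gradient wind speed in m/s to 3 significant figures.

Around a high, pressure-gradient force acts outward with centrifugal, so Coriolis balances both:
fV = (1/ρ)|∂P/∂n| + V²/R  →  V² − fR·V + fR·V_g = 0
With fR = 7.73×10⁻⁵ × 1238×10³ m = 95.7 m/s:
V = [fR − √((fR)² − 4 fR V_g)]/2 = [95.7 − √(95.7² − 4×95.7×20)]/2 = 28.5 m/s
Supergeostrophic (V > V_g = 20 m/s), as expected around a high.

28.5 m/s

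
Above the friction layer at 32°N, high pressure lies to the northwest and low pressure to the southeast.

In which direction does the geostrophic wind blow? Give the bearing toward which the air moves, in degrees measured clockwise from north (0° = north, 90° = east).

225°

The pressure-gradient force points toward the southeast (bearing 135°).
Geostrophic balance: in the Northern Hemisphere the Coriolis force deflects motion to the right, so the geostrophic wind blows 90° to the right of the pressure-gradient force (low pressure on the left).
Rotating 135° by 90° clockwise gives 225° — the wind blows toward the southwest.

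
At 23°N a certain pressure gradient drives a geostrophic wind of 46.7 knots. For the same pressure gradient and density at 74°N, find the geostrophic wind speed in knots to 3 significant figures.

With the same pressure gradient and density, V_g ∝ 1/f ∝ 1/sin φ.
V₂ = V₁ · sin φ₁ / sin φ₂ = 46.7 × sin 23° / sin 74°
V₂ = 46.7 × 0.3907/0.9613 = 19.0 knots

19.0 knots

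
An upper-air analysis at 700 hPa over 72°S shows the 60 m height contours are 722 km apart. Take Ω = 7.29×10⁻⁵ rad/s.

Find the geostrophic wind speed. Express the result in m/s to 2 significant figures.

Coriolis parameter at 72°S:
f = 2Ω sin φ = 2 × 7.29×10⁻⁵ × sin 72° = 1.39×10⁻⁴ s⁻¹
Height gradient: |∂Z/∂n| = 60 m / 722000 m = 8.31×10⁻⁵
On a pressure surface, geostrophic balance gives V_g = (g/f)|∂Z/∂n|:
V_g = 9.81 × 8.31×10⁻⁵ / 1.39×10⁻⁴ = 5.88 m/s

5.9 m/s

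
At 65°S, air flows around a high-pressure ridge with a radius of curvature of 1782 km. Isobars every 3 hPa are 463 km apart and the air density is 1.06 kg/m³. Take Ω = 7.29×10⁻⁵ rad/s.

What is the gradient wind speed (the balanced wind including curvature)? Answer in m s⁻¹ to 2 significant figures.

4.7 m s⁻¹

Coriolis parameter at 65°S:
f = 2Ω sin φ = 2 × 7.29×10⁻⁵ × sin 65° = 1.32×10⁻⁴ s⁻¹
Pressure gradient: |∂P/∂n| = 300 Pa / 463000 m = 6.48×10⁻⁴ Pa/m
Geostrophic speed: V_g = |∂P/∂n|/(fρ) = 6.48×10⁻⁴/(1.32×10⁻⁴ × 1.06) = 4.63 m/s
Around a high, pressure-gradient force acts outward with centrifugal, so Coriolis balances both:
fV = (1/ρ)|∂P/∂n| + V²/R  →  V² − fR·V + fR·V_g = 0
With fR = 1.32×10⁻⁴ × 1782×10³ m = 235 m/s:
V = [fR − √((fR)² − 4 fR V_g)]/2 = [235 − √(235² − 4×235×4.63)]/2 = 4.72 m/s
Supergeostrophic (V > V_g = 4.63 m/s), as expected around a high.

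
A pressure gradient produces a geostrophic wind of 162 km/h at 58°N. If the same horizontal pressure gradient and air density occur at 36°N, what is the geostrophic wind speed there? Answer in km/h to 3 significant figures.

234 km/h

With the same pressure gradient and density, V_g ∝ 1/f ∝ 1/sin φ.
V₂ = V₁ · sin φ₁ / sin φ₂ = 162 × sin 58° / sin 36°
V₂ = 162 × 0.8480/0.5878 = 234 km/h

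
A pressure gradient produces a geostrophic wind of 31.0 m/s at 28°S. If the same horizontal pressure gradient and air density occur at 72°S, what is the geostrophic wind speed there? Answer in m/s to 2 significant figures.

With the same pressure gradient and density, V_g ∝ 1/f ∝ 1/sin φ.
V₂ = V₁ · sin φ₁ / sin φ₂ = 31.0 × sin 28° / sin 72°
V₂ = 31.0 × 0.4695/0.9511 = 15 m/s

15 m/s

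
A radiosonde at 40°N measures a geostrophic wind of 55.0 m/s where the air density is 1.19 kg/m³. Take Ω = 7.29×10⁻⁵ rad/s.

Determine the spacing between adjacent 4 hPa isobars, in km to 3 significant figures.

65.2 km

Coriolis parameter at 40°N:
f = 2Ω sin φ = 2 × 7.29×10⁻⁵ × sin 40° = 9.37×10⁻⁵ s⁻¹
Geostrophic balance rearranged: |∂P/∂n| = f ρ V_g
|∂P/∂n| = 9.37×10⁻⁵ × 1.19 × 55.0 = 6.13×10⁻³ Pa/m
Isobar spacing: Δn = ΔP/|∂P/∂n| = 400 Pa / 6.13×10⁻³ Pa/m = 65212 m ≈ 65.2 km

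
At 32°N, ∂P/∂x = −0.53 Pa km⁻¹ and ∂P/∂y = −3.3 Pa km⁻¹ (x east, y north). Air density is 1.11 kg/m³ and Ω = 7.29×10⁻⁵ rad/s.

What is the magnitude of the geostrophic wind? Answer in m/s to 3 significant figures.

Coriolis parameter at 32°N:
f = 2Ω sin φ = 2 × 7.29×10⁻⁵ × sin 32° = 7.73×10⁻⁵ s⁻¹
Component geostrophic relations (x east, y north):
u_g = −(1/(fρ)) ∂P/∂y,  v_g = (1/(fρ)) ∂P/∂x
u_g = −(−3.3×10⁻³)/(7.73×10⁻⁵ × 1.11) = 38.5 m/s;  v_g = (−0.53×10⁻³)/(7.73×10⁻⁵ × 1.11) = −6.18 m/s
|V_g| = √(u_g² + v_g²) = 39.0 m/s

39.0 m/s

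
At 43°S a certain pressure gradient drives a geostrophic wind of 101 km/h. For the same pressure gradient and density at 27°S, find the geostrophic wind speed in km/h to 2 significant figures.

With the same pressure gradient and density, V_g ∝ 1/f ∝ 1/sin φ.
V₂ = V₁ · sin φ₁ / sin φ₂ = 101 × sin 43° / sin 27°
V₂ = 101 × 0.6820/0.4540 = 150 km/h

150 km/h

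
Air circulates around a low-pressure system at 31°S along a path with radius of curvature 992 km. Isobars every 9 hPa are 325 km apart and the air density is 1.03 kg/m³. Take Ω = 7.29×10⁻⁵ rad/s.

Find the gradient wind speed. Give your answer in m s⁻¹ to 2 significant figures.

Coriolis parameter at 31°S:
f = 2Ω sin φ = 2 × 7.29×10⁻⁵ × sin 31° = 7.51×10⁻⁵ s⁻¹
Pressure gradient: |∂P/∂n| = 900 Pa / 325000 m = 2.77×10⁻³ Pa/m
Geostrophic speed: V_g = |∂P/∂n|/(fρ) = 2.77×10⁻³/(7.51×10⁻⁵ × 1.03) = 35.8 m/s
Around a low, centrifugal force acts outward with Coriolis, so pressure-gradient force balances both:
(1/ρ)|∂P/∂n| = fV + V²/R  →  V² + fR·V − fR·V_g = 0
With fR = 7.51×10⁻⁵ × 992×10³ m = 74.5 m/s:
V = [−fR + √((fR)² + 4 fR V_g)]/2 = [−74.5 + √(74.5² + 4×74.5×35.8)]/2 = 26.4 m/s
Subgeostrophic (V < V_g = 35.8 m/s), as expected around a low.

26 m s⁻¹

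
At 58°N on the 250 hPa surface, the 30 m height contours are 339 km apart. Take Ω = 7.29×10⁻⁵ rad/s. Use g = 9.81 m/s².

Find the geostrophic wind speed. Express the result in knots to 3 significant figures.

13.6 knots

Coriolis parameter at 58°N:
f = 2Ω sin φ = 2 × 7.29×10⁻⁵ × sin 58° = 1.24×10⁻⁴ s⁻¹
Height gradient: |∂Z/∂n| = 30 m / 339000 m = 8.85×10⁻⁵
On a pressure surface, geostrophic balance gives V_g = (g/f)|∂Z/∂n|:
V_g = 9.81 × 8.85×10⁻⁵ / 1.24×10⁻⁴ = 7.02 m/s
Converting: 7.02 m/s × 1.944 = 13.6 knots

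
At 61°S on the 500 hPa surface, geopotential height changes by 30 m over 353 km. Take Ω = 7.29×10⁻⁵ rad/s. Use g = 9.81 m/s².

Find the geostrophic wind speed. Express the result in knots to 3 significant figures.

12.7 knots

Coriolis parameter at 61°S:
f = 2Ω sin φ = 2 × 7.29×10⁻⁵ × sin 61° = 1.28×10⁻⁴ s⁻¹
Height gradient: |∂Z/∂n| = 30 m / 353000 m = 8.50×10⁻⁵
On a pressure surface, geostrophic balance gives V_g = (g/f)|∂Z/∂n|:
V_g = 9.81 × 8.50×10⁻⁵ / 1.28×10⁻⁴ = 6.54 m/s
Converting: 6.54 m/s × 1.944 = 12.7 knots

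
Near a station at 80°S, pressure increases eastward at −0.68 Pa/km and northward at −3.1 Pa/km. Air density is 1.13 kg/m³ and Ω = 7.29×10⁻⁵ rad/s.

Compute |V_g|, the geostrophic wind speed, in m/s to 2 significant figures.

Coriolis parameter at 80°S:
f = 2Ω sin φ = 2 × 7.29×10⁻⁵ × sin 80° = 1.44×10⁻⁴ s⁻¹
In the Southern Hemisphere f is negative: f = −1.44×10⁻⁴ s⁻¹.
Component geostrophic relations (x east, y north):
u_g = −(1/(fρ)) ∂P/∂y,  v_g = (1/(fρ)) ∂P/∂x
u_g = −(−3.1×10⁻³)/(−1.44×10⁻⁴ × 1.13) = −19.1 m/s;  v_g = (−0.68×10⁻³)/(−1.44×10⁻⁴ × 1.13) = 4.19 m/s
|V_g| = √(u_g² + v_g²) = 19.6 m/s

20 m/s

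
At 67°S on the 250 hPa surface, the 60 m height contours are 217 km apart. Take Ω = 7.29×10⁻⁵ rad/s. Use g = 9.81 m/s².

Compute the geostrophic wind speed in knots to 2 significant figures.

39 knots

Coriolis parameter at 67°S:
f = 2Ω sin φ = 2 × 7.29×10⁻⁵ × sin 67° = 1.34×10⁻⁴ s⁻¹
Height gradient: |∂Z/∂n| = 60 m / 217000 m = 2.76×10⁻⁴
On a pressure surface, geostrophic balance gives V_g = (g/f)|∂Z/∂n|:
V_g = 9.81 × 2.76×10⁻⁴ / 1.34×10⁻⁴ = 20.2 m/s
Converting: 20.2 m/s × 1.944 = 39 knots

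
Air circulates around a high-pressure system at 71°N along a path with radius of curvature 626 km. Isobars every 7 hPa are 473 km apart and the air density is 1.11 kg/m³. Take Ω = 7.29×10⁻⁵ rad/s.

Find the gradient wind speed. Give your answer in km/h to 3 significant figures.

40.0 km/h

Coriolis parameter at 71°N:
f = 2Ω sin φ = 2 × 7.29×10⁻⁵ × sin 71° = 1.38×10⁻⁴ s⁻¹
Pressure gradient: |∂P/∂n| = 700 Pa / 473000 m = 1.48×10⁻³ Pa/m
Geostrophic speed: V_g = |∂P/∂n|/(fρ) = 1.48×10⁻³/(1.38×10⁻⁴ × 1.11) = 9.67 m/s
Around a high, pressure-gradient force acts outward with centrifugal, so Coriolis balances both:
fV = (1/ρ)|∂P/∂n| + V²/R  →  V² − fR·V + fR·V_g = 0
With fR = 1.38×10⁻⁴ × 626×10³ m = 86.3 m/s:
V = [fR − √((fR)² − 4 fR V_g)]/2 = [86.3 − √(86.3² − 4×86.3×9.67)]/2 = 11.1 m/s
Supergeostrophic (V > V_g = 9.67 m/s), as expected around a high.
Converting: 11.1 m/s × 3.6 = 40.0 km/h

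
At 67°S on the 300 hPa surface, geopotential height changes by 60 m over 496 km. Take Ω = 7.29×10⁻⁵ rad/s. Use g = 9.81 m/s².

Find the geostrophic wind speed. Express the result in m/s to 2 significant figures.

Coriolis parameter at 67°S:
f = 2Ω sin φ = 2 × 7.29×10⁻⁵ × sin 67° = 1.34×10⁻⁴ s⁻¹
Height gradient: |∂Z/∂n| = 60 m / 496000 m = 1.21×10⁻⁴
On a pressure surface, geostrophic balance gives V_g = (g/f)|∂Z/∂n|:
V_g = 9.81 × 1.21×10⁻⁴ / 1.34×10⁻⁴ = 8.84 m/s

8.8 m/s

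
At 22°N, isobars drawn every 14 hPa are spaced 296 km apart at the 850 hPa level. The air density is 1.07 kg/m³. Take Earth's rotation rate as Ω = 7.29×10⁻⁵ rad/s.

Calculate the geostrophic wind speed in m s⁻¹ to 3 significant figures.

Coriolis parameter at 22°N:
f = 2Ω sin φ = 2 × 7.29×10⁻⁵ × sin 22° = 5.46×10⁻⁵ s⁻¹
Pressure gradient: |∂P/∂n| = 1400 Pa / 296000 m = 4.73×10⁻³ Pa/m
Geostrophic balance (pressure-gradient force = Coriolis force):
V_g = (1/(fρ)) |∂P/∂n| = 4.73×10⁻³ / (5.46×10⁻⁵ × 1.07) = 80.9 m/s

80.9 m s⁻¹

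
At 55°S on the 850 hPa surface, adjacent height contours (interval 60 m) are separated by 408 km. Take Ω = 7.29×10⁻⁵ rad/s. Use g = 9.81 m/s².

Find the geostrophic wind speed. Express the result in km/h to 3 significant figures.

43.5 km/h

Coriolis parameter at 55°S:
f = 2Ω sin φ = 2 × 7.29×10⁻⁵ × sin 55° = 1.19×10⁻⁴ s⁻¹
Height gradient: |∂Z/∂n| = 60 m / 408000 m = 1.47×10⁻⁴
On a pressure surface, geostrophic balance gives V_g = (g/f)|∂Z/∂n|:
V_g = 9.81 × 1.47×10⁻⁴ / 1.19×10⁻⁴ = 12.1 m/s
Converting: 12.1 m/s × 3.6 = 43.5 km/h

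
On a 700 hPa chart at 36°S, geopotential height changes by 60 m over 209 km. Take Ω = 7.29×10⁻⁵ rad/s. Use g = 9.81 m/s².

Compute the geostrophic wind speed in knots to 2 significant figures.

Coriolis parameter at 36°S:
f = 2Ω sin φ = 2 × 7.29×10⁻⁵ × sin 36° = 8.57×10⁻⁵ s⁻¹
Height gradient: |∂Z/∂n| = 60 m / 209000 m = 2.87×10⁻⁴
On a pressure surface, geostrophic balance gives V_g = (g/f)|∂Z/∂n|:
V_g = 9.81 × 2.87×10⁻⁴ / 8.57×10⁻⁵ = 32.9 m/s
Converting: 32.9 m/s × 1.944 = 64 knots

64 knots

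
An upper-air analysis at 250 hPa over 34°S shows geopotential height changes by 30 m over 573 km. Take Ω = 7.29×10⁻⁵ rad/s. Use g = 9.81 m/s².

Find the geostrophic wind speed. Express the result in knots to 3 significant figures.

12.2 knots

Coriolis parameter at 34°S:
f = 2Ω sin φ = 2 × 7.29×10⁻⁵ × sin 34° = 8.15×10⁻⁵ s⁻¹
Height gradient: |∂Z/∂n| = 30 m / 573000 m = 5.24×10⁻⁵
On a pressure surface, geostrophic balance gives V_g = (g/f)|∂Z/∂n|:
V_g = 9.81 × 5.24×10⁻⁵ / 8.15×10⁻⁵ = 6.30 m/s
Converting: 6.30 m/s × 1.944 = 12.2 knots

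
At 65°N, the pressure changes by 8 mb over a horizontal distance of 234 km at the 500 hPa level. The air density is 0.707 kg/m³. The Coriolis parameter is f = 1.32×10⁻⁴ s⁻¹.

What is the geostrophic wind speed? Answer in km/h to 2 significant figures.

130 km/h

Pressure gradient: |∂P/∂n| = 800 Pa / 234000 m = 3.42×10⁻³ Pa/m
Geostrophic balance (pressure-gradient force = Coriolis force):
V_g = (1/(fρ)) |∂P/∂n| = 3.42×10⁻³ / (1.32×10⁻⁴ × 0.707) = 36.6 m/s
Converting: 36.6 m/s × 3.6 = 130 km/h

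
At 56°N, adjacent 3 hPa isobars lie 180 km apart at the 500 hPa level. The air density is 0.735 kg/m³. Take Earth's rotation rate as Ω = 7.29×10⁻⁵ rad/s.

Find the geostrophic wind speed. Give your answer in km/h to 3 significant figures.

Coriolis parameter at 56°N:
f = 2Ω sin φ = 2 × 7.29×10⁻⁵ × sin 56° = 1.21×10⁻⁴ s⁻¹
Pressure gradient: |∂P/∂n| = 300 Pa / 180000 m = 1.67×10⁻³ Pa/m
Geostrophic balance (pressure-gradient force = Coriolis force):
V_g = (1/(fρ)) |∂P/∂n| = 1.67×10⁻³ / (1.21×10⁻⁴ × 0.735) = 18.8 m/s
Converting: 18.8 m/s × 3.6 = 67.5 km/h

67.5 km/h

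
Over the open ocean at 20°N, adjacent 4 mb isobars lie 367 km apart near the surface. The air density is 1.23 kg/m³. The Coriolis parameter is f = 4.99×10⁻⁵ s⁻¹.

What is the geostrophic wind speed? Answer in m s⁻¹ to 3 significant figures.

Pressure gradient: |∂P/∂n| = 400 Pa / 367000 m = 1.09×10⁻³ Pa/m
Geostrophic balance (pressure-gradient force = Coriolis force):
V_g = (1/(fρ)) |∂P/∂n| = 1.09×10⁻³ / (4.99×10⁻⁵ × 1.23) = 17.8 m/s

17.8 m s⁻¹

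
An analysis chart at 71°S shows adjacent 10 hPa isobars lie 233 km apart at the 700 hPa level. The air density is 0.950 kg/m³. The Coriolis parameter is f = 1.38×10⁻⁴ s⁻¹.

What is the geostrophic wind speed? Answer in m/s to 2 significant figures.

33 m/s

Pressure gradient: |∂P/∂n| = 1000 Pa / 233000 m = 4.29×10⁻³ Pa/m
Geostrophic balance (pressure-gradient force = Coriolis force):
V_g = (1/(fρ)) |∂P/∂n| = 4.29×10⁻³ / (1.38×10⁻⁴ × 0.950) = 32.7 m/s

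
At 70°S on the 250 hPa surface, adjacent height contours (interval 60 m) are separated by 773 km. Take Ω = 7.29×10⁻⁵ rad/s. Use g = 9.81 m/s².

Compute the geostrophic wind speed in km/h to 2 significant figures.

20 km/h

Coriolis parameter at 70°S:
f = 2Ω sin φ = 2 × 7.29×10⁻⁵ × sin 70° = 1.37×10⁻⁴ s⁻¹
Height gradient: |∂Z/∂n| = 60 m / 773000 m = 7.76×10⁻⁵
On a pressure surface, geostrophic balance gives V_g = (g/f)|∂Z/∂n|:
V_g = 9.81 × 7.76×10⁻⁵ / 1.37×10⁻⁴ = 5.56 m/s
Converting: 5.56 m/s × 3.6 = 20 km/h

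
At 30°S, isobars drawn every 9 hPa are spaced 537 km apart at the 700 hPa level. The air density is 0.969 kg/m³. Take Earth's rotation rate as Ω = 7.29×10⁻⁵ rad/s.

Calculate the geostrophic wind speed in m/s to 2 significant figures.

24 m/s

Coriolis parameter at 30°S:
f = 2Ω sin φ = 2 × 7.29×10⁻⁵ × sin 30° = 7.29×10⁻⁵ s⁻¹
Pressure gradient: |∂P/∂n| = 900 Pa / 537000 m = 1.68×10⁻³ Pa/m
Geostrophic balance (pressure-gradient force = Coriolis force):
V_g = (1/(fρ)) |∂P/∂n| = 1.68×10⁻³ / (7.29×10⁻⁵ × 0.969) = 23.7 m/s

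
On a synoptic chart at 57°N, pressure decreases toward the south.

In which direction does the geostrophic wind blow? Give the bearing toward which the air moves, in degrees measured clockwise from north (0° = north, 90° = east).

The pressure-gradient force points toward the south (bearing 180°).
Geostrophic balance: in the Northern Hemisphere the Coriolis force deflects motion to the right, so the geostrophic wind blows 90° to the right of the pressure-gradient force (low pressure on the left).
Rotating 180° by 90° clockwise gives 270° — the wind blows toward the west.

270°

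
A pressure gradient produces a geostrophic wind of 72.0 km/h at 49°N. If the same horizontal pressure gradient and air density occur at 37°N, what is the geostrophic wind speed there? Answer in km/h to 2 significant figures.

90 km/h

With the same pressure gradient and density, V_g ∝ 1/f ∝ 1/sin φ.
V₂ = V₁ · sin φ₁ / sin φ₂ = 72.0 × sin 49° / sin 37°
V₂ = 72.0 × 0.7547/0.6018 = 90 km/h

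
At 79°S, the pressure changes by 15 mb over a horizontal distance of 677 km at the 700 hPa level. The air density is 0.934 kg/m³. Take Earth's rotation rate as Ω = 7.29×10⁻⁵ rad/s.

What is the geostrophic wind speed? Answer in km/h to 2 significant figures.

60 km/h

Coriolis parameter at 79°S:
f = 2Ω sin φ = 2 × 7.29×10⁻⁵ × sin 79° = 1.43×10⁻⁴ s⁻¹
Pressure gradient: |∂P/∂n| = 1500 Pa / 677000 m = 2.22×10⁻³ Pa/m
Geostrophic balance (pressure-gradient force = Coriolis force):
V_g = (1/(fρ)) |∂P/∂n| = 2.22×10⁻³ / (1.43×10⁻⁴ × 0.934) = 16.6 m/s
Converting: 16.6 m/s × 3.6 = 60 km/h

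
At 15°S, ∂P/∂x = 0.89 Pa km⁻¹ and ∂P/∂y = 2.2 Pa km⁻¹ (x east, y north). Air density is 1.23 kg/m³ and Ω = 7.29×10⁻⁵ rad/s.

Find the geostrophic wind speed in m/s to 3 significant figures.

Coriolis parameter at 15°S:
f = 2Ω sin φ = 2 × 7.29×10⁻⁵ × sin 15° = 3.77×10⁻⁵ s⁻¹
In the Southern Hemisphere f is negative: f = −3.77×10⁻⁵ s⁻¹.
Component geostrophic relations (x east, y north):
u_g = −(1/(fρ)) ∂P/∂y,  v_g = (1/(fρ)) ∂P/∂x
u_g = −(2.2×10⁻³)/(−3.77×10⁻⁵ × 1.23) = 47.4 m/s;  v_g = (0.89×10⁻³)/(−3.77×10⁻⁵ × 1.23) = −19.2 m/s
|V_g| = √(u_g² + v_g²) = 51.1 m/s

51.1 m/s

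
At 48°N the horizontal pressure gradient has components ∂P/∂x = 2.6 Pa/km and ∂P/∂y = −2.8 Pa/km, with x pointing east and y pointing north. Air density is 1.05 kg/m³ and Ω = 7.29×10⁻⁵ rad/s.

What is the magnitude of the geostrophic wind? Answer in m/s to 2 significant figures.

34 m/s

Coriolis parameter at 48°N:
f = 2Ω sin φ = 2 × 7.29×10⁻⁵ × sin 48° = 1.08×10⁻⁴ s⁻¹
Component geostrophic relations (x east, y north):
u_g = −(1/(fρ)) ∂P/∂y,  v_g = (1/(fρ)) ∂P/∂x
u_g = −(−2.8×10⁻³)/(1.08×10⁻⁴ × 1.05) = 24.6 m/s;  v_g = (2.6×10⁻³)/(1.08×10⁻⁴ × 1.05) = 22.9 m/s
|V_g| = √(u_g² + v_g²) = 33.6 m/s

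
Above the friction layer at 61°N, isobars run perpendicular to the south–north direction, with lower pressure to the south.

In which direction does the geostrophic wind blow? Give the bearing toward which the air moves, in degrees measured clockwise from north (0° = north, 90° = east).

The pressure-gradient force points toward the south (bearing 180°).
Geostrophic balance: in the Northern Hemisphere the Coriolis force deflects motion to the right, so the geostrophic wind blows 90° to the right of the pressure-gradient force (low pressure on the left).
Rotating 180° by 90° clockwise gives 270° — the wind blows toward the west.

270°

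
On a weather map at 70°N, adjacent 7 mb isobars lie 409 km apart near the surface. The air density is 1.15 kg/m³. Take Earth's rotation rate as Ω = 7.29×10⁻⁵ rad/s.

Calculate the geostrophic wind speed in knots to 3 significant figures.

Coriolis parameter at 70°N:
f = 2Ω sin φ = 2 × 7.29×10⁻⁵ × sin 70° = 1.37×10⁻⁴ s⁻¹
Pressure gradient: |∂P/∂n| = 700 Pa / 409000 m = 1.71×10⁻³ Pa/m
Geostrophic balance (pressure-gradient force = Coriolis force):
V_g = (1/(fρ)) |∂P/∂n| = 1.71×10⁻³ / (1.37×10⁻⁴ × 1.15) = 10.9 m/s
Converting: 10.9 m/s × 1.944 = 21.1 knots

21.1 knots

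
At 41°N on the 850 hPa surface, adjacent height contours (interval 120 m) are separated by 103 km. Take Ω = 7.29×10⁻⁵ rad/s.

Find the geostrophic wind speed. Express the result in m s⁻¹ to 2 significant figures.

Coriolis parameter at 41°N:
f = 2Ω sin φ = 2 × 7.29×10⁻⁵ × sin 41° = 9.57×10⁻⁵ s⁻¹
Height gradient: |∂Z/∂n| = 120 m / 103000 m = 1.17×10⁻³
On a pressure surface, geostrophic balance gives V_g = (g/f)|∂Z/∂n|:
V_g = 9.81 × 1.17×10⁻³ / 9.57×10⁻⁵ = 119 m/s

120 m s⁻¹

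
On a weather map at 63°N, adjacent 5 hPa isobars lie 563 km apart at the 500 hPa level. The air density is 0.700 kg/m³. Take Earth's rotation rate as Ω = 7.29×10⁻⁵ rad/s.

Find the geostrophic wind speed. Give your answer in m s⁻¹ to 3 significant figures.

9.77 m s⁻¹

Coriolis parameter at 63°N:
f = 2Ω sin φ = 2 × 7.29×10⁻⁵ × sin 63° = 1.30×10⁻⁴ s⁻¹
Pressure gradient: |∂P/∂n| = 500 Pa / 563000 m = 8.88×10⁻⁴ Pa/m
Geostrophic balance (pressure-gradient force = Coriolis force):
V_g = (1/(fρ)) |∂P/∂n| = 8.88×10⁻⁴ / (1.30×10⁻⁴ × 0.700) = 9.77 m/s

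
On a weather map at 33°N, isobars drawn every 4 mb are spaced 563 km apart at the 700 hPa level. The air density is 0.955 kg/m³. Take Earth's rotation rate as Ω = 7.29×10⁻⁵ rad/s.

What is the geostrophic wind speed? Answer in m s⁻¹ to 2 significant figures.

9.4 m s⁻¹

Coriolis parameter at 33°N:
f = 2Ω sin φ = 2 × 7.29×10⁻⁵ × sin 33° = 7.94×10⁻⁵ s⁻¹
Pressure gradient: |∂P/∂n| = 400 Pa / 563000 m = 7.10×10⁻⁴ Pa/m
Geostrophic balance (pressure-gradient force = Coriolis force):
V_g = (1/(fρ)) |∂P/∂n| = 7.10×10⁻⁴ / (7.94×10⁻⁵ × 0.955) = 9.37 m/s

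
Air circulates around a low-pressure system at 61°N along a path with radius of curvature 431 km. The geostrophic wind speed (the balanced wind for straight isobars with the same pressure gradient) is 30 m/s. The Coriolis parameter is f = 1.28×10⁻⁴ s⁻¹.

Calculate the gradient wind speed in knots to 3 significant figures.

Around a low, centrifugal force acts outward with Coriolis, so pressure-gradient force balances both:
(1/ρ)|∂P/∂n| = fV + V²/R  →  V² + fR·V − fR·V_g = 0
With fR = 1.28×10⁻⁴ × 431×10³ m = 55.2 m/s:
V = [−fR + √((fR)² + 4 fR V_g)]/2 = [−55.2 + √(55.2² + 4×55.2×30)]/2 = 21.6 m/s
Subgeostrophic (V < V_g = 30 m/s), as expected around a low.
Converting: 21.6 m/s × 1.944 = 41.9 knots

41.9 knots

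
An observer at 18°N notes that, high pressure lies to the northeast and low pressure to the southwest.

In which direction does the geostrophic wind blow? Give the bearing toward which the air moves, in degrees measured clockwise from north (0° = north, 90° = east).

The pressure-gradient force points toward the southwest (bearing 225°).
Geostrophic balance: in the Northern Hemisphere the Coriolis force deflects motion to the right, so the geostrophic wind blows 90° to the right of the pressure-gradient force (low pressure on the left).
Rotating 225° by 90° clockwise gives 315° — the wind blows toward the northwest.

315°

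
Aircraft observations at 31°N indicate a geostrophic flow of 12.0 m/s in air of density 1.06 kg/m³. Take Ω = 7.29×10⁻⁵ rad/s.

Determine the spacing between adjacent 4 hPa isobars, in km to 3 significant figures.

419 km

Coriolis parameter at 31°N:
f = 2Ω sin φ = 2 × 7.29×10⁻⁵ × sin 31° = 7.51×10⁻⁵ s⁻¹
Geostrophic balance rearranged: |∂P/∂n| = f ρ V_g
|∂P/∂n| = 7.51×10⁻⁵ × 1.06 × 12.0 = 9.55×10⁻⁴ Pa/m
Isobar spacing: Δn = ΔP/|∂P/∂n| = 400 Pa / 9.55×10⁻⁴ Pa/m = 418770 m ≈ 419 km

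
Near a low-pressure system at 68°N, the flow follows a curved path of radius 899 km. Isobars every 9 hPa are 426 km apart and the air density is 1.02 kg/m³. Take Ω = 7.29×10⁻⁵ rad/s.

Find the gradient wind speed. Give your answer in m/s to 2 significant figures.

14 m/s

Coriolis parameter at 68°N:
f = 2Ω sin φ = 2 × 7.29×10⁻⁵ × sin 68° = 1.35×10⁻⁴ s⁻¹
Pressure gradient: |∂P/∂n| = 900 Pa / 426000 m = 2.11×10⁻³ Pa/m
Geostrophic speed: V_g = |∂P/∂n|/(fρ) = 2.11×10⁻³/(1.35×10⁻⁴ × 1.02) = 15.3 m/s
Around a low, centrifugal force acts outward with Coriolis, so pressure-gradient force balances both:
(1/ρ)|∂P/∂n| = fV + V²/R  →  V² + fR·V − fR·V_g = 0
With fR = 1.35×10⁻⁴ × 899×10³ m = 122 m/s:
V = [−fR + √((fR)² + 4 fR V_g)]/2 = [−122 + √(122² + 4×122×15.3)]/2 = 13.8 m/s
Subgeostrophic (V < V_g = 15.3 m/s), as expected around a low.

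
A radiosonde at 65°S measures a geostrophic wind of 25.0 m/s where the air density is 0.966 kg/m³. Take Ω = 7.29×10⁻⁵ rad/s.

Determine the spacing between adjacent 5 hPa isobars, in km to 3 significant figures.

Coriolis parameter at 65°S:
f = 2Ω sin φ = 2 × 7.29×10⁻⁵ × sin 65° = 1.32×10⁻⁴ s⁻¹
Geostrophic balance rearranged: |∂P/∂n| = f ρ V_g
|∂P/∂n| = 1.32×10⁻⁴ × 0.966 × 25.0 = 3.19×10⁻³ Pa/m
Isobar spacing: Δn = ΔP/|∂P/∂n| = 500 Pa / 3.19×10⁻³ Pa/m = 156682 m ≈ 157 km

157 km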